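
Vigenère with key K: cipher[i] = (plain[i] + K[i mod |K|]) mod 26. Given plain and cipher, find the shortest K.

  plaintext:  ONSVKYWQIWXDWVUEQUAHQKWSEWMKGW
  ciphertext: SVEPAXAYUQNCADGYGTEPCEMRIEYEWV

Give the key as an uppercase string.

  i= 0: S-O =  4 → E
  i= 1: V-N =  8 → I
  i= 2: E-S = 12 → M
  i= 3: P-V = 20 → U
  i= 4: A-K = 16 → Q
  i= 5: X-Y = 25 → Z
  i= 6: A-W =  4 → E
  i= 7: Y-Q =  8 → I
  i= 8: U-I = 12 → M
  i= 9: Q-W = 20 → U
  i=10: N-X = 16 → Q
  i=11: C-D = 25 → Z
  i=12: A-W =  4 → E
  i=13: D-V =  8 → I
  i=14: G-U = 12 → M
  i=15: Y-E = 20 → U
  i=16: G-Q = 16 → Q
  i=17: T-U = 25 → Z
  i=18: E-A =  4 → E
  i=19: P-H =  8 → I
  i=20: C-Q = 12 → M
  i=21: E-K = 20 → U
  i=22: M-W = 16 → Q
  i=23: R-S = 25 → Z
  i=24: I-E =  4 → E
  i=25: E-W =  8 → I
  i=26: Y-M = 12 → M
  i=27: E-K = 20 → U
  i=28: W-G = 16 → Q
  i=29: V-W = 25 → Z
  shifts repeat with period 6: EIMUQZ

EIMUQZ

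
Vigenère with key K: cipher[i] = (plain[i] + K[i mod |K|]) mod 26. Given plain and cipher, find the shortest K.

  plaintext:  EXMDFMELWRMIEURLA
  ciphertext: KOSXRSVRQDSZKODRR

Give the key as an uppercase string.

GRGUM

  i= 0: K-E =  6 → G
  i= 1: O-X = 17 → R
  i= 2: S-M =  6 → G
  i= 3: X-D = 20 → U
  i= 4: R-F = 12 → M
  i= 5: S-M =  6 → G
  i= 6: V-E = 17 → R
  i= 7: R-L =  6 → G
  i= 8: Q-W = 20 → U
  i= 9: D-R = 12 → M
  i=10: S-M =  6 → G
  i=11: Z-I = 17 → R
  i=12: K-E =  6 → G
  i=13: O-U = 20 → U
  i=14: D-R = 12 → M
  i=15: R-L =  6 → G
  i=16: R-A = 17 → R
  shifts repeat with period 5: GRGUM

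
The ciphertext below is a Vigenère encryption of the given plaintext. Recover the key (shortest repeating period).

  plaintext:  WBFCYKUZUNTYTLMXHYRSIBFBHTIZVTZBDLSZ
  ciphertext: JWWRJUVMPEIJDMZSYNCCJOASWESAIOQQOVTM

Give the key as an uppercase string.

NVRPLKB

  i= 0: J-W = 13 → N
  i= 1: W-B = 21 → V
  i= 2: W-F = 17 → R
  i= 3: R-C = 15 → P
  i= 4: J-Y = 11 → L
  i= 5: U-K = 10 → K
  i= 6: V-U =  1 → B
  i= 7: M-Z = 13 → N
  i= 8: P-U = 21 → V
  i= 9: E-N = 17 → R
  i=10: I-T = 15 → P
  i=11: J-Y = 11 → L
  i=12: D-T = 10 → K
  i=13: M-L =  1 → B
  i=14: Z-M = 13 → N
  i=15: S-X = 21 → V
  i=16: Y-H = 17 → R
  i=17: N-Y = 15 → P
  i=18: C-R = 11 → L
  i=19: C-S = 10 → K
  i=20: J-I =  1 → B
  i=21: O-B = 13 → N
  i=22: A-F = 21 → V
  i=23: S-B = 17 → R
  i=24: W-H = 15 → P
  i=25: E-T = 11 → L
  i=26: S-I = 10 → K
  i=27: A-Z =  1 → B
  i=28: I-V = 13 → N
  i=29: O-T = 21 → V
  i=30: Q-Z = 17 → R
  i=31: Q-B = 15 → P
  i=32: O-D = 11 → L
  i=33: V-L = 10 → K
  i=34: T-S =  1 → B
  i=35: M-Z = 13 → N
  shifts repeat with period 7: NVRPLKB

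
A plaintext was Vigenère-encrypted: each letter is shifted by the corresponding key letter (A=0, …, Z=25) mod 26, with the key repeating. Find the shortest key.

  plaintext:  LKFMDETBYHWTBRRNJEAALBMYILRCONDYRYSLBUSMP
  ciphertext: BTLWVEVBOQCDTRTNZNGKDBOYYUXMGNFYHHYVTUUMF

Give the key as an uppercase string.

  i= 0: B-L = 16 → Q
  i= 1: T-K =  9 → J
  i= 2: L-F =  6 → G
  i= 3: W-M = 10 → K
  i= 4: V-D = 18 → S
  i= 5: E-E =  0 → A
  i= 6: V-T =  2 → C
  i= 7: B-B =  0 → A
  i= 8: O-Y = 16 → Q
  i= 9: Q-H =  9 → J
  i=10: C-W =  6 → G
  i=11: D-T = 10 → K
  i=12: T-B = 18 → S
  i=13: R-R =  0 → A
  i=14: T-R =  2 → C
  i=15: N-N =  0 → A
  i=16: Z-J = 16 → Q
  i=17: N-E =  9 → J
  i=18: G-A =  6 → G
  i=19: K-A = 10 → K
  i=20: D-L = 18 → S
  i=21: B-B =  0 → A
  i=22: O-M =  2 → C
  i=23: Y-Y =  0 → A
  i=24: Y-I = 16 → Q
  i=25: U-L =  9 → J
  i=26: X-R =  6 → G
  i=27: M-C = 10 → K
  i=28: G-O = 18 → S
  i=29: N-N =  0 → A
  i=30: F-D =  2 → C
  i=31: Y-Y =  0 → A
  i=32: H-R = 16 → Q
  i=33: H-Y =  9 → J
  i=34: Y-S =  6 → G
  i=35: V-L = 10 → K
  i=36: T-B = 18 → S
  i=37: U-U =  0 → A
  i=38: U-S =  2 → C
  i=39: M-M =  0 → A
  i=40: F-P = 16 → Q
  shifts repeat with period 8: QJGKSACA

QJGKSACA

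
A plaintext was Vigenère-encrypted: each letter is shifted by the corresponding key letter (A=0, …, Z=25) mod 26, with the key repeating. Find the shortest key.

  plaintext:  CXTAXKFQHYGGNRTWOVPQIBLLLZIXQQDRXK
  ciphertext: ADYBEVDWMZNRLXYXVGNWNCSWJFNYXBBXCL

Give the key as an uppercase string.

YGFBHL

  i= 0: A-C = 24 → Y
  i= 1: D-X =  6 → G
  i= 2: Y-T =  5 → F
  i= 3: B-A =  1 → B
  i= 4: E-X =  7 → H
  i= 5: V-K = 11 → L
  i= 6: D-F = 24 → Y
  i= 7: W-Q =  6 → G
  i= 8: M-H =  5 → F
  i= 9: Z-Y =  1 → B
  i=10: N-G =  7 → H
  i=11: R-G = 11 → L
  i=12: L-N = 24 → Y
  i=13: X-R =  6 → G
  i=14: Y-T =  5 → F
  i=15: X-W =  1 → B
  i=16: V-O =  7 → H
  i=17: G-V = 11 → L
  i=18: N-P = 24 → Y
  i=19: W-Q =  6 → G
  i=20: N-I =  5 → F
  i=21: C-B =  1 → B
  i=22: S-L =  7 → H
  i=23: W-L = 11 → L
  i=24: J-L = 24 → Y
  i=25: F-Z =  6 → G
  i=26: N-I =  5 → F
  i=27: Y-X =  1 → B
  i=28: X-Q =  7 → H
  i=29: B-Q = 11 → L
  i=30: B-D = 24 → Y
  i=31: X-R =  6 → G
  i=32: C-X =  5 → F
  i=33: L-K =  1 → B
  shifts repeat with period 6: YGFBHL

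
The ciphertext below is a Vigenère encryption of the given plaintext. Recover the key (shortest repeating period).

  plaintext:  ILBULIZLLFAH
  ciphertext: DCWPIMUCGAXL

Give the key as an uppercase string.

VRVVXE

  i= 0: D-I = 21 → V
  i= 1: C-L = 17 → R
  i= 2: W-B = 21 → V
  i= 3: P-U = 21 → V
  i= 4: I-L = 23 → X
  i= 5: M-I =  4 → E
  i= 6: U-Z = 21 → V
  i= 7: C-L = 17 → R
  i= 8: G-L = 21 → V
  i= 9: A-F = 21 → V
  i=10: X-A = 23 → X
  i=11: L-H =  4 → E
  shifts repeat with period 6: VRVVXE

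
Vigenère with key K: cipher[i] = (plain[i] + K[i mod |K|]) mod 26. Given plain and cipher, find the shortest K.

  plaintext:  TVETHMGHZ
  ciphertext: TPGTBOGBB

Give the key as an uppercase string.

AUC

  i= 0: T-T =  0 → A
  i= 1: P-V = 20 → U
  i= 2: G-E =  2 → C
  i= 3: T-T =  0 → A
  i= 4: B-H = 20 → U
  i= 5: O-M =  2 → C
  i= 6: G-G =  0 → A
  i= 7: B-H = 20 → U
  i= 8: B-Z =  2 → C
  shifts repeat with period 3: AUC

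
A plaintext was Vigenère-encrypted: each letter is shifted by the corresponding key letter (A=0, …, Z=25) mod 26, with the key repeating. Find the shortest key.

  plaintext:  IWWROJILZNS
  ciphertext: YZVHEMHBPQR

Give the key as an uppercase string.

  i= 0: Y-I = 16 → Q
  i= 1: Z-W =  3 → D
  i= 2: V-W = 25 → Z
  i= 3: H-R = 16 → Q
  i= 4: E-O = 16 → Q
  i= 5: M-J =  3 → D
  i= 6: H-I = 25 → Z
  i= 7: B-L = 16 → Q
  i= 8: P-Z = 16 → Q
  i= 9: Q-N =  3 → D
  i=10: R-S = 25 → Z
  shifts repeat with period 4: QDZQ

QDZQ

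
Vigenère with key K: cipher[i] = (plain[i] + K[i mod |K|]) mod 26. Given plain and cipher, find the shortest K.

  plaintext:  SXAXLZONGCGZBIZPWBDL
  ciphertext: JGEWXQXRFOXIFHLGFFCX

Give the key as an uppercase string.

  i= 0: J-S = 17 → R
  i= 1: G-X =  9 → J
  i= 2: E-A =  4 → E
  i= 3: W-X = 25 → Z
  i= 4: X-L = 12 → M
  i= 5: Q-Z = 17 → R
  i= 6: X-O =  9 → J
  i= 7: R-N =  4 → E
  i= 8: F-G = 25 → Z
  i= 9: O-C = 12 → M
  i=10: X-G = 17 → R
  i=11: I-Z =  9 → J
  i=12: F-B =  4 → E
  i=13: H-I = 25 → Z
  i=14: L-Z = 12 → M
  i=15: G-P = 17 → R
  i=16: F-W =  9 → J
  i=17: F-B =  4 → E
  i=18: C-D = 25 → Z
  i=19: X-L = 12 → M
  shifts repeat with period 5: RJEZM

RJEZM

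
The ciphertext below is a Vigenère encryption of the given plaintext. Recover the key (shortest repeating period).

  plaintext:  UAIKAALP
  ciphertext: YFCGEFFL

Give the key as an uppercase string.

  i= 0: Y-U =  4 → E
  i= 1: F-A =  5 → F
  i= 2: C-I = 20 → U
  i= 3: G-K = 22 → W
  i= 4: E-A =  4 → E
  i= 5: F-A =  5 → F
  i= 6: F-L = 20 → U
  i= 7: L-P = 22 → W
  shifts repeat with period 4: EFUW

EFUW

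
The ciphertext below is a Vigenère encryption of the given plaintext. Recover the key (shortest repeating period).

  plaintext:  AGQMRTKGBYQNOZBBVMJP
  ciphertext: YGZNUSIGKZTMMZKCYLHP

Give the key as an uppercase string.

  i= 0: Y-A = 24 → Y
  i= 1: G-G =  0 → A
  i= 2: Z-Q =  9 → J
  i= 3: N-M =  1 → B
  i= 4: U-R =  3 → D
  i= 5: S-T = 25 → Z
  i= 6: I-K = 24 → Y
  i= 7: G-G =  0 → A
  i= 8: K-B =  9 → J
  i= 9: Z-Y =  1 → B
  i=10: T-Q =  3 → D
  i=11: M-N = 25 → Z
  i=12: M-O = 24 → Y
  i=13: Z-Z =  0 → A
  i=14: K-B =  9 → J
  i=15: C-B =  1 → B
  i=16: Y-V =  3 → D
  i=17: L-M = 25 → Z
  i=18: H-J = 24 → Y
  i=19: P-P =  0 → A
  shifts repeat with period 6: YAJBDZ

YAJBDZ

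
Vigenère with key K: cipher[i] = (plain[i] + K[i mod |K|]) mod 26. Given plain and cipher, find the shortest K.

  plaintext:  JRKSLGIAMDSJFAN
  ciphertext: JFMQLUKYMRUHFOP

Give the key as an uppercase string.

AOCY

  i= 0: J-J =  0 → A
  i= 1: F-R = 14 → O
  i= 2: M-K =  2 → C
  i= 3: Q-S = 24 → Y
  i= 4: L-L =  0 → A
  i= 5: U-G = 14 → O
  i= 6: K-I =  2 → C
  i= 7: Y-A = 24 → Y
  i= 8: M-M =  0 → A
  i= 9: R-D = 14 → O
  i=10: U-S =  2 → C
  i=11: H-J = 24 → Y
  i=12: F-F =  0 → A
  i=13: O-A = 14 → O
  i=14: P-N =  2 → C
  shifts repeat with period 4: AOCY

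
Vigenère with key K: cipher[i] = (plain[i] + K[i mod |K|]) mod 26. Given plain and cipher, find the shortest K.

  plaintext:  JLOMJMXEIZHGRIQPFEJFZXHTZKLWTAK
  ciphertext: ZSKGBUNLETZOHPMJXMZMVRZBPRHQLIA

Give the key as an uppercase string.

  i= 0: Z-J = 16 → Q
  i= 1: S-L =  7 → H
  i= 2: K-O = 22 → W
  i= 3: G-M = 20 → U
  i= 4: B-J = 18 → S
  i= 5: U-M =  8 → I
  i= 6: N-X = 16 → Q
  i= 7: L-E =  7 → H
  i= 8: E-I = 22 → W
  i= 9: T-Z = 20 → U
  i=10: Z-H = 18 → S
  i=11: O-G =  8 → I
  i=12: H-R = 16 → Q
  i=13: P-I =  7 → H
  i=14: M-Q = 22 → W
  i=15: J-P = 20 → U
  i=16: X-F = 18 → S
  i=17: M-E =  8 → I
  i=18: Z-J = 16 → Q
  i=19: M-F =  7 → H
  i=20: V-Z = 22 → W
  i=21: R-X = 20 → U
  i=22: Z-H = 18 → S
  i=23: B-T =  8 → I
  i=24: P-Z = 16 → Q
  i=25: R-K =  7 → H
  i=26: H-L = 22 → W
  i=27: Q-W = 20 → U
  i=28: L-T = 18 → S
  i=29: I-A =  8 → I
  i=30: A-K = 16 → Q
  shifts repeat with period 6: QHWUSI

QHWUSI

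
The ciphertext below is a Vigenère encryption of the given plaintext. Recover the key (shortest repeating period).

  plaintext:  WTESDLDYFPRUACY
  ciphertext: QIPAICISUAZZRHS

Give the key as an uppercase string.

  i= 0: Q-W = 20 → U
  i= 1: I-T = 15 → P
  i= 2: P-E = 11 → L
  i= 3: A-S =  8 → I
  i= 4: I-D =  5 → F
  i= 5: C-L = 17 → R
  i= 6: I-D =  5 → F
  i= 7: S-Y = 20 → U
  i= 8: U-F = 15 → P
  i= 9: A-P = 11 → L
  i=10: Z-R =  8 → I
  i=11: Z-U =  5 → F
  i=12: R-A = 17 → R
  i=13: H-C =  5 → F
  i=14: S-Y = 20 → U
  shifts repeat with period 7: UPLIFRF

UPLIFRF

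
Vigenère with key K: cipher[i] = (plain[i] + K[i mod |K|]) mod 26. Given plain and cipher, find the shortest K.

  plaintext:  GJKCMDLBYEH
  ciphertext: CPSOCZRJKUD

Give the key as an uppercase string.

WGIMQ

  i= 0: C-G = 22 → W
  i= 1: P-J =  6 → G
  i= 2: S-K =  8 → I
  i= 3: O-C = 12 → M
  i= 4: C-M = 16 → Q
  i= 5: Z-D = 22 → W
  i= 6: R-L =  6 → G
  i= 7: J-B =  8 → I
  i= 8: K-Y = 12 → M
  i= 9: U-E = 16 → Q
  i=10: D-H = 22 → W
  shifts repeat with period 5: WGIMQ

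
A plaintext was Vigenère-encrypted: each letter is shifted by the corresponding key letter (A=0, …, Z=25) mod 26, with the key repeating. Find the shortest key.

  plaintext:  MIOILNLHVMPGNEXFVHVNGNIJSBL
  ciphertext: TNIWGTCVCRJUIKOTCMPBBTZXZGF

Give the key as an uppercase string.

  i= 0: T-M =  7 → H
  i= 1: N-I =  5 → F
  i= 2: I-O = 20 → U
  i= 3: W-I = 14 → O
  i= 4: G-L = 21 → V
  i= 5: T-N =  6 → G
  i= 6: C-L = 17 → R
  i= 7: V-H = 14 → O
  i= 8: C-V =  7 → H
  i= 9: R-M =  5 → F
  i=10: J-P = 20 → U
  i=11: U-G = 14 → O
  i=12: I-N = 21 → V
  i=13: K-E =  6 → G
  i=14: O-X = 17 → R
  i=15: T-F = 14 → O
  i=16: C-V =  7 → H
  i=17: M-H =  5 → F
  i=18: P-V = 20 → U
  i=19: B-N = 14 → O
  i=20: B-G = 21 → V
  i=21: T-N =  6 → G
  i=22: Z-I = 17 → R
  i=23: X-J = 14 → O
  i=24: Z-S =  7 → H
  i=25: G-B =  5 → F
  i=26: F-L = 20 → U
  shifts repeat with period 8: HFUOVGRO

HFUOVGRO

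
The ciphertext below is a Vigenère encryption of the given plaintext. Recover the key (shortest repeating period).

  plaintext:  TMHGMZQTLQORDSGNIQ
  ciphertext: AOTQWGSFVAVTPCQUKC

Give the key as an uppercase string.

  i= 0: A-T =  7 → H
  i= 1: O-M =  2 → C
  i= 2: T-H = 12 → M
  i= 3: Q-G = 10 → K
  i= 4: W-M = 10 → K
  i= 5: G-Z =  7 → H
  i= 6: S-Q =  2 → C
  i= 7: F-T = 12 → M
  i= 8: V-L = 10 → K
  i= 9: A-Q = 10 → K
  i=10: V-O =  7 → H
  i=11: T-R =  2 → C
  i=12: P-D = 12 → M
  i=13: C-S = 10 → K
  i=14: Q-G = 10 → K
  i=15: U-N =  7 → H
  i=16: K-I =  2 → C
  i=17: C-Q = 12 → M
  shifts repeat with period 5: HCMKK

HCMKK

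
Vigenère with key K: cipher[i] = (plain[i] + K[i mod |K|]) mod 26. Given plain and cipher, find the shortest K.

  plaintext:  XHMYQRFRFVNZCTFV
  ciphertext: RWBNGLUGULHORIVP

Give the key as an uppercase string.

  i= 0: R-X = 20 → U
  i= 1: W-H = 15 → P
  i= 2: B-M = 15 → P
  i= 3: N-Y = 15 → P
  i= 4: G-Q = 16 → Q
  i= 5: L-R = 20 → U
  i= 6: U-F = 15 → P
  i= 7: G-R = 15 → P
  i= 8: U-F = 15 → P
  i= 9: L-V = 16 → Q
  i=10: H-N = 20 → U
  i=11: O-Z = 15 → P
  i=12: R-C = 15 → P
  i=13: I-T = 15 → P
  i=14: V-F = 16 → Q
  i=15: P-V = 20 → U
  shifts repeat with period 5: UPPPQ

UPPPQ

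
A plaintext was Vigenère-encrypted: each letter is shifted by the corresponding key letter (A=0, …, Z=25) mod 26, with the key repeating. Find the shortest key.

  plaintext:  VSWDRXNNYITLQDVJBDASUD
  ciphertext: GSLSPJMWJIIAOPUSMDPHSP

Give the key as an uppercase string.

  i= 0: G-V = 11 → L
  i= 1: S-S =  0 → A
  i= 2: L-W = 15 → P
  i= 3: S-D = 15 → P
  i= 4: P-R = 24 → Y
  i= 5: J-X = 12 → M
  i= 6: M-N = 25 → Z
  i= 7: W-N =  9 → J
  i= 8: J-Y = 11 → L
  i= 9: I-I =  0 → A
  i=10: I-T = 15 → P
  i=11: A-L = 15 → P
  i=12: O-Q = 24 → Y
  i=13: P-D = 12 → M
  i=14: U-V = 25 → Z
  i=15: S-J =  9 → J
  i=16: M-B = 11 → L
  i=17: D-D =  0 → A
  i=18: P-A = 15 → P
  i=19: H-S = 15 → P
  i=20: S-U = 24 → Y
  i=21: P-D = 12 → M
  shifts repeat with period 8: LAPPYMZJ

LAPPYMZJ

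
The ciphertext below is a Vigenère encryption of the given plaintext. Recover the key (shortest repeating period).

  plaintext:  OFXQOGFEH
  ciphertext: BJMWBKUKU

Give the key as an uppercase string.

  i= 0: B-O = 13 → N
  i= 1: J-F =  4 → E
  i= 2: M-X = 15 → P
  i= 3: W-Q =  6 → G
  i= 4: B-O = 13 → N
  i= 5: K-G =  4 → E
  i= 6: U-F = 15 → P
  i= 7: K-E =  6 → G
  i= 8: U-H = 13 → N
  shifts repeat with period 4: NEPG

NEPG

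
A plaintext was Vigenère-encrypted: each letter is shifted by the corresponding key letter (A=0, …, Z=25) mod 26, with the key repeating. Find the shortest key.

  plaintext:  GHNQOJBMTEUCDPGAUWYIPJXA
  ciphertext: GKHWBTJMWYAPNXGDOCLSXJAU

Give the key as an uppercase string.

  i= 0: G-G =  0 → A
  i= 1: K-H =  3 → D
  i= 2: H-N = 20 → U
  i= 3: W-Q =  6 → G
  i= 4: B-O = 13 → N
  i= 5: T-J = 10 → K
  i= 6: J-B =  8 → I
  i= 7: M-M =  0 → A
  i= 8: W-T =  3 → D
  i= 9: Y-E = 20 → U
  i=10: A-U =  6 → G
  i=11: P-C = 13 → N
  i=12: N-D = 10 → K
  i=13: X-P =  8 → I
  i=14: G-G =  0 → A
  i=15: D-A =  3 → D
  i=16: O-U = 20 → U
  i=17: C-W =  6 → G
  i=18: L-Y = 13 → N
  i=19: S-I = 10 → K
  i=20: X-P =  8 → I
  i=21: J-J =  0 → A
  i=22: A-X =  3 → D
  i=23: U-A = 20 → U
  shifts repeat with period 7: ADUGNKI

ADUGNKI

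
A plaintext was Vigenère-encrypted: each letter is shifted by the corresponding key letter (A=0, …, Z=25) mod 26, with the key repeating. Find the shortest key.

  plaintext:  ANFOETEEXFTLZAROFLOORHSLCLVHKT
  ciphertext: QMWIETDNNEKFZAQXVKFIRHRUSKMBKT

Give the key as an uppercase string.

  i= 0: Q-A = 16 → Q
  i= 1: M-N = 25 → Z
  i= 2: W-F = 17 → R
  i= 3: I-O = 20 → U
  i= 4: E-E =  0 → A
  i= 5: T-T =  0 → A
  i= 6: D-E = 25 → Z
  i= 7: N-E =  9 → J
  i= 8: N-X = 16 → Q
  i= 9: E-F = 25 → Z
  i=10: K-T = 17 → R
  i=11: F-L = 20 → U
  i=12: Z-Z =  0 → A
  i=13: A-A =  0 → A
  i=14: Q-R = 25 → Z
  i=15: X-O =  9 → J
  i=16: V-F = 16 → Q
  i=17: K-L = 25 → Z
  i=18: F-O = 17 → R
  i=19: I-O = 20 → U
  i=20: R-R =  0 → A
  i=21: H-H =  0 → A
  i=22: R-S = 25 → Z
  i=23: U-L =  9 → J
  i=24: S-C = 16 → Q
  i=25: K-L = 25 → Z
  i=26: M-V = 17 → R
  i=27: B-H = 20 → U
  i=28: K-K =  0 → A
  i=29: T-T =  0 → A
  shifts repeat with period 8: QZRUAAZJ

QZRUAAZJ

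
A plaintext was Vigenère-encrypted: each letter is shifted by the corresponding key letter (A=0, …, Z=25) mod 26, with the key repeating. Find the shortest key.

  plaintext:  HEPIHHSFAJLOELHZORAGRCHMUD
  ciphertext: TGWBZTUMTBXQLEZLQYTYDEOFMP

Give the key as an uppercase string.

MCHTS

  i= 0: T-H = 12 → M
  i= 1: G-E =  2 → C
  i= 2: W-P =  7 → H
  i= 3: B-I = 19 → T
  i= 4: Z-H = 18 → S
  i= 5: T-H = 12 → M
  i= 6: U-S =  2 → C
  i= 7: M-F =  7 → H
  i= 8: T-A = 19 → T
  i= 9: B-J = 18 → S
  i=10: X-L = 12 → M
  i=11: Q-O =  2 → C
  i=12: L-E =  7 → H
  i=13: E-L = 19 → T
  i=14: Z-H = 18 → S
  i=15: L-Z = 12 → M
  i=16: Q-O =  2 → C
  i=17: Y-R =  7 → H
  i=18: T-A = 19 → T
  i=19: Y-G = 18 → S
  i=20: D-R = 12 → M
  i=21: E-C =  2 → C
  i=22: O-H =  7 → H
  i=23: F-M = 19 → T
  i=24: M-U = 18 → S
  i=25: P-D = 12 → M
  shifts repeat with period 5: MCHTS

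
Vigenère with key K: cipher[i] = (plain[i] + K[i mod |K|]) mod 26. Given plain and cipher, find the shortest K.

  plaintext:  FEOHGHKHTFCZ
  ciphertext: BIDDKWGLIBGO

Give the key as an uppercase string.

WEP

  i= 0: B-F = 22 → W
  i= 1: I-E =  4 → E
  i= 2: D-O = 15 → P
  i= 3: D-H = 22 → W
  i= 4: K-G =  4 → E
  i= 5: W-H = 15 → P
  i= 6: G-K = 22 → W
  i= 7: L-H =  4 → E
  i= 8: I-T = 15 → P
  i= 9: B-F = 22 → W
  i=10: G-C =  4 → E
  i=11: O-Z = 15 → P
  shifts repeat with period 3: WEP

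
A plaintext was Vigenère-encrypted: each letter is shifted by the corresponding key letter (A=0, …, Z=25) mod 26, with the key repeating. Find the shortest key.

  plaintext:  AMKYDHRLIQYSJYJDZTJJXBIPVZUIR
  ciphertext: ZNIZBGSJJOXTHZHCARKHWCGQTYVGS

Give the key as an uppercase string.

ZBYBY

  i= 0: Z-A = 25 → Z
  i= 1: N-M =  1 → B
  i= 2: I-K = 24 → Y
  i= 3: Z-Y =  1 → B
  i= 4: B-D = 24 → Y
  i= 5: G-H = 25 → Z
  i= 6: S-R =  1 → B
  i= 7: J-L = 24 → Y
  i= 8: J-I =  1 → B
  i= 9: O-Q = 24 → Y
  i=10: X-Y = 25 → Z
  i=11: T-S =  1 → B
  i=12: H-J = 24 → Y
  i=13: Z-Y =  1 → B
  i=14: H-J = 24 → Y
  i=15: C-D = 25 → Z
  i=16: A-Z =  1 → B
  i=17: R-T = 24 → Y
  i=18: K-J =  1 → B
  i=19: H-J = 24 → Y
  i=20: W-X = 25 → Z
  i=21: C-B =  1 → B
  i=22: G-I = 24 → Y
  i=23: Q-P =  1 → B
  i=24: T-V = 24 → Y
  i=25: Y-Z = 25 → Z
  i=26: V-U =  1 → B
  i=27: G-I = 24 → Y
  i=28: S-R =  1 → B
  shifts repeat with period 5: ZBYBY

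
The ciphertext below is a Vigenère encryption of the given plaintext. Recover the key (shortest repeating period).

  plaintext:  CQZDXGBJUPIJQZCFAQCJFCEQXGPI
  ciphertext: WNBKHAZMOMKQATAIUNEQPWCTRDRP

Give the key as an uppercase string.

UXCHKUYD

  i= 0: W-C = 20 → U
  i= 1: N-Q = 23 → X
  i= 2: B-Z =  2 → C
  i= 3: K-D =  7 → H
  i= 4: H-X = 10 → K
  i= 5: A-G = 20 → U
  i= 6: Z-B = 24 → Y
  i= 7: M-J =  3 → D
  i= 8: O-U = 20 → U
  i= 9: M-P = 23 → X
  i=10: K-I =  2 → C
  i=11: Q-J =  7 → H
  i=12: A-Q = 10 → K
  i=13: T-Z = 20 → U
  i=14: A-C = 24 → Y
  i=15: I-F =  3 → D
  i=16: U-A = 20 → U
  i=17: N-Q = 23 → X
  i=18: E-C =  2 → C
  i=19: Q-J =  7 → H
  i=20: P-F = 10 → K
  i=21: W-C = 20 → U
  i=22: C-E = 24 → Y
  i=23: T-Q =  3 → D
  i=24: R-X = 20 → U
  i=25: D-G = 23 → X
  i=26: R-P =  2 → C
  i=27: P-I =  7 → H
  shifts repeat with period 8: UXCHKUYD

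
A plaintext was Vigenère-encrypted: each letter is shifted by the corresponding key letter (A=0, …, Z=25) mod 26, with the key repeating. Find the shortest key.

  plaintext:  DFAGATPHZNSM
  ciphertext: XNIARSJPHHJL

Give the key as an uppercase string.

  i= 0: X-D = 20 → U
  i= 1: N-F =  8 → I
  i= 2: I-A =  8 → I
  i= 3: A-G = 20 → U
  i= 4: R-A = 17 → R
  i= 5: S-T = 25 → Z
  i= 6: J-P = 20 → U
  i= 7: P-H =  8 → I
  i= 8: H-Z =  8 → I
  i= 9: H-N = 20 → U
  i=10: J-S = 17 → R
  i=11: L-M = 25 → Z
  shifts repeat with period 6: UIIURZ

UIIURZ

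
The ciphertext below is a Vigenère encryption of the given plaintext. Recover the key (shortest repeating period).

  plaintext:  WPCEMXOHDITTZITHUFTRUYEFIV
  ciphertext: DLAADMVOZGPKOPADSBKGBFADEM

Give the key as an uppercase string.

  i= 0: D-W =  7 → H
  i= 1: L-P = 22 → W
  i= 2: A-C = 24 → Y
  i= 3: A-E = 22 → W
  i= 4: D-M = 17 → R
  i= 5: M-X = 15 → P
  i= 6: V-O =  7 → H
  i= 7: O-H =  7 → H
  i= 8: Z-D = 22 → W
  i= 9: G-I = 24 → Y
  i=10: P-T = 22 → W
  i=11: K-T = 17 → R
  i=12: O-Z = 15 → P
  i=13: P-I =  7 → H
  i=14: A-T =  7 → H
  i=15: D-H = 22 → W
  i=16: S-U = 24 → Y
  i=17: B-F = 22 → W
  i=18: K-T = 17 → R
  i=19: G-R = 15 → P
  i=20: B-U =  7 → H
  i=21: F-Y =  7 → H
  i=22: A-E = 22 → W
  i=23: D-F = 24 → Y
  i=24: E-I = 22 → W
  i=25: M-V = 17 → R
  shifts repeat with period 7: HWYWRPH

HWYWRPH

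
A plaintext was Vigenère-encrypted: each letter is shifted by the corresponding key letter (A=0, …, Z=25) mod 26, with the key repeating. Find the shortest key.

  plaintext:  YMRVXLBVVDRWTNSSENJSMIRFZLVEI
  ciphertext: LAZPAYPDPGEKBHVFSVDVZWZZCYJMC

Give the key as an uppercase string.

  i= 0: L-Y = 13 → N
  i= 1: A-M = 14 → O
  i= 2: Z-R =  8 → I
  i= 3: P-V = 20 → U
  i= 4: A-X =  3 → D
  i= 5: Y-L = 13 → N
  i= 6: P-B = 14 → O
  i= 7: D-V =  8 → I
  i= 8: P-V = 20 → U
  i= 9: G-D =  3 → D
  i=10: E-R = 13 → N
  i=11: K-W = 14 → O
  i=12: B-T =  8 → I
  i=13: H-N = 20 → U
  i=14: V-S =  3 → D
  i=15: F-S = 13 → N
  i=16: S-E = 14 → O
  i=17: V-N =  8 → I
  i=18: D-J = 20 → U
  i=19: V-S =  3 → D
  i=20: Z-M = 13 → N
  i=21: W-I = 14 → O
  i=22: Z-R =  8 → I
  i=23: Z-F = 20 → U
  i=24: C-Z =  3 → D
  i=25: Y-L = 13 → N
  i=26: J-V = 14 → O
  i=27: M-E =  8 → I
  i=28: C-I = 20 → U
  shifts repeat with period 5: NOIUD

NOIUD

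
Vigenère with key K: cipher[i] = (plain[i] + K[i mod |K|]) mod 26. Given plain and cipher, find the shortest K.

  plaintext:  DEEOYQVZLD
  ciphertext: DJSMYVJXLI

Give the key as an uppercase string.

  i= 0: D-D =  0 → A
  i= 1: J-E =  5 → F
  i= 2: S-E = 14 → O
  i= 3: M-O = 24 → Y
  i= 4: Y-Y =  0 → A
  i= 5: V-Q =  5 → F
  i= 6: J-V = 14 → O
  i= 7: X-Z = 24 → Y
  i= 8: L-L =  0 → A
  i= 9: I-D =  5 → F
  shifts repeat with period 4: AFOY

AFOY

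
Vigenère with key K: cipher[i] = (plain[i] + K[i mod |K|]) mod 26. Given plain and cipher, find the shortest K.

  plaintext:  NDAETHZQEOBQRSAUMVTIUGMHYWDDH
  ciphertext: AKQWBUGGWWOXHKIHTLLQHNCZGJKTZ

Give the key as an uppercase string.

NHQSI

  i= 0: A-N = 13 → N
  i= 1: K-D =  7 → H
  i= 2: Q-A = 16 → Q
  i= 3: W-E = 18 → S
  i= 4: B-T =  8 → I
  i= 5: U-H = 13 → N
  i= 6: G-Z =  7 → H
  i= 7: G-Q = 16 → Q
  i= 8: W-E = 18 → S
  i= 9: W-O =  8 → I
  i=10: O-B = 13 → N
  i=11: X-Q =  7 → H
  i=12: H-R = 16 → Q
  i=13: K-S = 18 → S
  i=14: I-A =  8 → I
  i=15: H-U = 13 → N
  i=16: T-M =  7 → H
  i=17: L-V = 16 → Q
  i=18: L-T = 18 → S
  i=19: Q-I =  8 → I
  i=20: H-U = 13 → N
  i=21: N-G =  7 → H
  i=22: C-M = 16 → Q
  i=23: Z-H = 18 → S
  i=24: G-Y =  8 → I
  i=25: J-W = 13 → N
  i=26: K-D =  7 → H
  i=27: T-D = 16 → Q
  i=28: Z-H = 18 → S
  shifts repeat with period 5: NHQSI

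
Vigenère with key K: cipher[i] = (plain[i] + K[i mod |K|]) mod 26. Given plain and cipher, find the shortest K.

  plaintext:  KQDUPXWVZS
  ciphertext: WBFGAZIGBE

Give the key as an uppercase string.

  i= 0: W-K = 12 → M
  i= 1: B-Q = 11 → L
  i= 2: F-D =  2 → C
  i= 3: G-U = 12 → M
  i= 4: A-P = 11 → L
  i= 5: Z-X =  2 → C
  i= 6: I-W = 12 → M
  i= 7: G-V = 11 → L
  i= 8: B-Z =  2 → C
  i= 9: E-S = 12 → M
  shifts repeat with period 3: MLC

MLC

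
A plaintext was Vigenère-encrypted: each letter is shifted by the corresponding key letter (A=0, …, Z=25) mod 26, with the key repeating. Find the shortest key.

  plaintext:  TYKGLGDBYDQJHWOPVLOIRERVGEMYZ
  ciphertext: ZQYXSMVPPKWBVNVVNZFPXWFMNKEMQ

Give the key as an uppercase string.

  i= 0: Z-T =  6 → G
  i= 1: Q-Y = 18 → S
  i= 2: Y-K = 14 → O
  i= 3: X-G = 17 → R
  i= 4: S-L =  7 → H
  i= 5: M-G =  6 → G
  i= 6: V-D = 18 → S
  i= 7: P-B = 14 → O
  i= 8: P-Y = 17 → R
  i= 9: K-D =  7 → H
  i=10: W-Q =  6 → G
  i=11: B-J = 18 → S
  i=12: V-H = 14 → O
  i=13: N-W = 17 → R
  i=14: V-O =  7 → H
  i=15: V-P =  6 → G
  i=16: N-V = 18 → S
  i=17: Z-L = 14 → O
  i=18: F-O = 17 → R
  i=19: P-I =  7 → H
  i=20: X-R =  6 → G
  i=21: W-E = 18 → S
  i=22: F-R = 14 → O
  i=23: M-V = 17 → R
  i=24: N-G =  7 → H
  i=25: K-E =  6 → G
  i=26: E-M = 18 → S
  i=27: M-Y = 14 → O
  i=28: Q-Z = 17 → R
  shifts repeat with period 5: GSORH

GSORH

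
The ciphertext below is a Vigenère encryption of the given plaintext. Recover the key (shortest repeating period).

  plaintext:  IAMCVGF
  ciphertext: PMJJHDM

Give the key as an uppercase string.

  i= 0: P-I =  7 → H
  i= 1: M-A = 12 → M
  i= 2: J-M = 23 → X
  i= 3: J-C =  7 → H
  i= 4: H-V = 12 → M
  i= 5: D-G = 23 → X
  i= 6: M-F =  7 → H
  shifts repeat with period 3: HMX

HMX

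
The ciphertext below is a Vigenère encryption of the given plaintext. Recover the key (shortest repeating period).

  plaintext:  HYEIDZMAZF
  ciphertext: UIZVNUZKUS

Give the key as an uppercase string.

  i= 0: U-H = 13 → N
  i= 1: I-Y = 10 → K
  i= 2: Z-E = 21 → V
  i= 3: V-I = 13 → N
  i= 4: N-D = 10 → K
  i= 5: U-Z = 21 → V
  i= 6: Z-M = 13 → N
  i= 7: K-A = 10 → K
  i= 8: U-Z = 21 → V
  i= 9: S-F = 13 → N
  shifts repeat with period 3: NKV

NKV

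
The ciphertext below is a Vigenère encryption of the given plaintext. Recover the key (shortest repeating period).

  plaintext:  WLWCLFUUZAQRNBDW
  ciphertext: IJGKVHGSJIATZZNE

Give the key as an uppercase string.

MYKIKC

  i= 0: I-W = 12 → M
  i= 1: J-L = 24 → Y
  i= 2: G-W = 10 → K
  i= 3: K-C =  8 → I
  i= 4: V-L = 10 → K
  i= 5: H-F =  2 → C
  i= 6: G-U = 12 → M
  i= 7: S-U = 24 → Y
  i= 8: J-Z = 10 → K
  i= 9: I-A =  8 → I
  i=10: A-Q = 10 → K
  i=11: T-R =  2 → C
  i=12: Z-N = 12 → M
  i=13: Z-B = 24 → Y
  i=14: N-D = 10 → K
  i=15: E-W =  8 → I
  shifts repeat with period 6: MYKIKC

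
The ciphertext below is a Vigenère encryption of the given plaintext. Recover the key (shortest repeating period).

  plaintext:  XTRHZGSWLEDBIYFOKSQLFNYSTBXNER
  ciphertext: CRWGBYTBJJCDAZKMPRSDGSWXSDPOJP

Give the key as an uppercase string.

  i= 0: C-X =  5 → F
  i= 1: R-T = 24 → Y
  i= 2: W-R =  5 → F
  i= 3: G-H = 25 → Z
  i= 4: B-Z =  2 → C
  i= 5: Y-G = 18 → S
  i= 6: T-S =  1 → B
  i= 7: B-W =  5 → F
  i= 8: J-L = 24 → Y
  i= 9: J-E =  5 → F
  i=10: C-D = 25 → Z
  i=11: D-B =  2 → C
  i=12: A-I = 18 → S
  i=13: Z-Y =  1 → B
  i=14: K-F =  5 → F
  i=15: M-O = 24 → Y
  i=16: P-K =  5 → F
  i=17: R-S = 25 → Z
  i=18: S-Q =  2 → C
  i=19: D-L = 18 → S
  i=20: G-F =  1 → B
  i=21: S-N =  5 → F
  i=22: W-Y = 24 → Y
  i=23: X-S =  5 → F
  i=24: S-T = 25 → Z
  i=25: D-B =  2 → C
  i=26: P-X = 18 → S
  i=27: O-N =  1 → B
  i=28: J-E =  5 → F
  i=29: P-R = 24 → Y
  shifts repeat with period 7: FYFZCSB

FYFZCSB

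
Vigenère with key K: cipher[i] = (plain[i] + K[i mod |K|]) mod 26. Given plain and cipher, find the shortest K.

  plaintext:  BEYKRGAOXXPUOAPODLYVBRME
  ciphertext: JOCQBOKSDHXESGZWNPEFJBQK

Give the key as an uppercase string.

  i= 0: J-B =  8 → I
  i= 1: O-E = 10 → K
  i= 2: C-Y =  4 → E
  i= 3: Q-K =  6 → G
  i= 4: B-R = 10 → K
  i= 5: O-G =  8 → I
  i= 6: K-A = 10 → K
  i= 7: S-O =  4 → E
  i= 8: D-X =  6 → G
  i= 9: H-X = 10 → K
  i=10: X-P =  8 → I
  i=11: E-U = 10 → K
  i=12: S-O =  4 → E
  i=13: G-A =  6 → G
  i=14: Z-P = 10 → K
  i=15: W-O =  8 → I
  i=16: N-D = 10 → K
  i=17: P-L =  4 → E
  i=18: E-Y =  6 → G
  i=19: F-V = 10 → K
  i=20: J-B =  8 → I
  i=21: B-R = 10 → K
  i=22: Q-M =  4 → E
  i=23: K-E =  6 → G
  shifts repeat with period 5: IKEGK

IKEGK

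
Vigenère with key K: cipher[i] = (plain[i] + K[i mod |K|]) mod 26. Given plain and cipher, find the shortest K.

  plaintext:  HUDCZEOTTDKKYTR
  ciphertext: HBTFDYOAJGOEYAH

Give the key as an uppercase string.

  i= 0: H-H =  0 → A
  i= 1: B-U =  7 → H
  i= 2: T-D = 16 → Q
  i= 3: F-C =  3 → D
  i= 4: D-Z =  4 → E
  i= 5: Y-E = 20 → U
  i= 6: O-O =  0 → A
  i= 7: A-T =  7 → H
  i= 8: J-T = 16 → Q
  i= 9: G-D =  3 → D
  i=10: O-K =  4 → E
  i=11: E-K = 20 → U
  i=12: Y-Y =  0 → A
  i=13: A-T =  7 → H
  i=14: H-R = 16 → Q
  shifts repeat with period 6: AHQDEU

AHQDEU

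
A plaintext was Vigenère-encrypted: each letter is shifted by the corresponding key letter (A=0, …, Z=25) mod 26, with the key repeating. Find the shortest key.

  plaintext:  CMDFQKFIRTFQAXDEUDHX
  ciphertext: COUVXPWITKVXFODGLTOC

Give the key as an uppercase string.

ACRQHFR

  i= 0: C-C =  0 → A
  i= 1: O-M =  2 → C
  i= 2: U-D = 17 → R
  i= 3: V-F = 16 → Q
  i= 4: X-Q =  7 → H
  i= 5: P-K =  5 → F
  i= 6: W-F = 17 → R
  i= 7: I-I =  0 → A
  i= 8: T-R =  2 → C
  i= 9: K-T = 17 → R
  i=10: V-F = 16 → Q
  i=11: X-Q =  7 → H
  i=12: F-A =  5 → F
  i=13: O-X = 17 → R
  i=14: D-D =  0 → A
  i=15: G-E =  2 → C
  i=16: L-U = 17 → R
  i=17: T-D = 16 → Q
  i=18: O-H =  7 → H
  i=19: C-X =  5 → F
  shifts repeat with period 7: ACRQHFR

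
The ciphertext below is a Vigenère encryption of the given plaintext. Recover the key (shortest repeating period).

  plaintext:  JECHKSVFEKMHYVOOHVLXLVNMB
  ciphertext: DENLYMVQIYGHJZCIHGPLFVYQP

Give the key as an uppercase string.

UALEO

  i= 0: D-J = 20 → U
  i= 1: E-E =  0 → A
  i= 2: N-C = 11 → L
  i= 3: L-H =  4 → E
  i= 4: Y-K = 14 → O
  i= 5: M-S = 20 → U
  i= 6: V-V =  0 → A
  i= 7: Q-F = 11 → L
  i= 8: I-E =  4 → E
  i= 9: Y-K = 14 → O
  i=10: G-M = 20 → U
  i=11: H-H =  0 → A
  i=12: J-Y = 11 → L
  i=13: Z-V =  4 → E
  i=14: C-O = 14 → O
  i=15: I-O = 20 → U
  i=16: H-H =  0 → A
  i=17: G-V = 11 → L
  i=18: P-L =  4 → E
  i=19: L-X = 14 → O
  i=20: F-L = 20 → U
  i=21: V-V =  0 → A
  i=22: Y-N = 11 → L
  i=23: Q-M =  4 → E
  i=24: P-B = 14 → O
  shifts repeat with period 5: UALEO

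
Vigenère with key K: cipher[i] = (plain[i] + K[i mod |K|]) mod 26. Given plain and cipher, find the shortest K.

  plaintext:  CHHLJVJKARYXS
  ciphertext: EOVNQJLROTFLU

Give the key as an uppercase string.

  i= 0: E-C =  2 → C
  i= 1: O-H =  7 → H
  i= 2: V-H = 14 → O
  i= 3: N-L =  2 → C
  i= 4: Q-J =  7 → H
  i= 5: J-V = 14 → O
  i= 6: L-J =  2 → C
  i= 7: R-K =  7 → H
  i= 8: O-A = 14 → O
  i= 9: T-R =  2 → C
  i=10: F-Y =  7 → H
  i=11: L-X = 14 → O
  i=12: U-S =  2 → C
  shifts repeat with period 3: CHO

CHO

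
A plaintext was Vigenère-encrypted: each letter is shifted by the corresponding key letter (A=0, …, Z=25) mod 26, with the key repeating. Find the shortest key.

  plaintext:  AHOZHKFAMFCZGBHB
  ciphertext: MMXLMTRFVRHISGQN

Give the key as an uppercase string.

MFJ

  i= 0: M-A = 12 → M
  i= 1: M-H =  5 → F
  i= 2: X-O =  9 → J
  i= 3: L-Z = 12 → M
  i= 4: M-H =  5 → F
  i= 5: T-K =  9 → J
  i= 6: R-F = 12 → M
  i= 7: F-A =  5 → F
  i= 8: V-M =  9 → J
  i= 9: R-F = 12 → M
  i=10: H-C =  5 → F
  i=11: I-Z =  9 → J
  i=12: S-G = 12 → M
  i=13: G-B =  5 → F
  i=14: Q-H =  9 → J
  i=15: N-B = 12 → M
  shifts repeat with period 3: MFJ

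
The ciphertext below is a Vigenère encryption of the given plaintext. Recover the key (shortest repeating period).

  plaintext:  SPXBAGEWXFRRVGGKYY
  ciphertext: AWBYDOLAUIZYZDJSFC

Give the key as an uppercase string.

  i= 0: A-S =  8 → I
  i= 1: W-P =  7 → H
  i= 2: B-X =  4 → E
  i= 3: Y-B = 23 → X
  i= 4: D-A =  3 → D
  i= 5: O-G =  8 → I
  i= 6: L-E =  7 → H
  i= 7: A-W =  4 → E
  i= 8: U-X = 23 → X
  i= 9: I-F =  3 → D
  i=10: Z-R =  8 → I
  i=11: Y-R =  7 → H
  i=12: Z-V =  4 → E
  i=13: D-G = 23 → X
  i=14: J-G =  3 → D
  i=15: S-K =  8 → I
  i=16: F-Y =  7 → H
  i=17: C-Y =  4 → E
  shifts repeat with period 5: IHEXD

IHEXD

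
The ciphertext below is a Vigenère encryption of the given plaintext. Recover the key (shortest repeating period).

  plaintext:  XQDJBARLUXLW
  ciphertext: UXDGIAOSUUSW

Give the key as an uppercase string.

  i= 0: U-X = 23 → X
  i= 1: X-Q =  7 → H
  i= 2: D-D =  0 → A
  i= 3: G-J = 23 → X
  i= 4: I-B =  7 → H
  i= 5: A-A =  0 → A
  i= 6: O-R = 23 → X
  i= 7: S-L =  7 → H
  i= 8: U-U =  0 → A
  i= 9: U-X = 23 → X
  i=10: S-L =  7 → H
  i=11: W-W =  0 → A
  shifts repeat with period 3: XHA

XHA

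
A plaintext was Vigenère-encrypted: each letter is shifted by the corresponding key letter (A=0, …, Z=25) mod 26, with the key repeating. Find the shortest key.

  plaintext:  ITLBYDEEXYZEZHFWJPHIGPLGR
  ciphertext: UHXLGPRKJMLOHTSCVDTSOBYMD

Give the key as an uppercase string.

MOMKIMNG

  i= 0: U-I = 12 → M
  i= 1: H-T = 14 → O
  i= 2: X-L = 12 → M
  i= 3: L-B = 10 → K
  i= 4: G-Y =  8 → I
  i= 5: P-D = 12 → M
  i= 6: R-E = 13 → N
  i= 7: K-E =  6 → G
  i= 8: J-X = 12 → M
  i= 9: M-Y = 14 → O
  i=10: L-Z = 12 → M
  i=11: O-E = 10 → K
  i=12: H-Z =  8 → I
  i=13: T-H = 12 → M
  i=14: S-F = 13 → N
  i=15: C-W =  6 → G
  i=16: V-J = 12 → M
  i=17: D-P = 14 → O
  i=18: T-H = 12 → M
  i=19: S-I = 10 → K
  i=20: O-G =  8 → I
  i=21: B-P = 12 → M
  i=22: Y-L = 13 → N
  i=23: M-G =  6 → G
  i=24: D-R = 12 → M
  shifts repeat with period 8: MOMKIMNG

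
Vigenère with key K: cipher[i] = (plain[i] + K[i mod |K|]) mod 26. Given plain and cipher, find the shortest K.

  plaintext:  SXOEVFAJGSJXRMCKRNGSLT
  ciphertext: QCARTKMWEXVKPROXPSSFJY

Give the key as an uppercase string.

YFMN

  i= 0: Q-S = 24 → Y
  i= 1: C-X =  5 → F
  i= 2: A-O = 12 → M
  i= 3: R-E = 13 → N
  i= 4: T-V = 24 → Y
  i= 5: K-F =  5 → F
  i= 6: M-A = 12 → M
  i= 7: W-J = 13 → N
  i= 8: E-G = 24 → Y
  i= 9: X-S =  5 → F
  i=10: V-J = 12 → M
  i=11: K-X = 13 → N
  i=12: P-R = 24 → Y
  i=13: R-M =  5 → F
  i=14: O-C = 12 → M
  i=15: X-K = 13 → N
  i=16: P-R = 24 → Y
  i=17: S-N =  5 → F
  i=18: S-G = 12 → M
  i=19: F-S = 13 → N
  i=20: J-L = 24 → Y
  i=21: Y-T =  5 → F
  shifts repeat with period 4: YFMN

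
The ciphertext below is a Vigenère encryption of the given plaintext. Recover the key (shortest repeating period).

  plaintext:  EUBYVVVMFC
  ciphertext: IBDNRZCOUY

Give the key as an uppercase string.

  i= 0: I-E =  4 → E
  i= 1: B-U =  7 → H
  i= 2: D-B =  2 → C
  i= 3: N-Y = 15 → P
  i= 4: R-V = 22 → W
  i= 5: Z-V =  4 → E
  i= 6: C-V =  7 → H
  i= 7: O-M =  2 → C
  i= 8: U-F = 15 → P
  i= 9: Y-C = 22 → W
  shifts repeat with period 5: EHCPW

EHCPW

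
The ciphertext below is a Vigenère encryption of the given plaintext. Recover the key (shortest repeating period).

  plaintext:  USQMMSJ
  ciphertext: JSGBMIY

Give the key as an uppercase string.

  i= 0: J-U = 15 → P
  i= 1: S-S =  0 → A
  i= 2: G-Q = 16 → Q
  i= 3: B-M = 15 → P
  i= 4: M-M =  0 → A
  i= 5: I-S = 16 → Q
  i= 6: Y-J = 15 → P
  shifts repeat with period 3: PAQ

PAQ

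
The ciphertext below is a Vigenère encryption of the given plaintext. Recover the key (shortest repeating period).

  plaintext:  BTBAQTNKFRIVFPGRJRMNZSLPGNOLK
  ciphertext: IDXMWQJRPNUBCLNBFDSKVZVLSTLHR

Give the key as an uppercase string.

  i= 0: I-B =  7 → H
  i= 1: D-T = 10 → K
  i= 2: X-B = 22 → W
  i= 3: M-A = 12 → M
  i= 4: W-Q =  6 → G
  i= 5: Q-T = 23 → X
  i= 6: J-N = 22 → W
  i= 7: R-K =  7 → H
  i= 8: P-F = 10 → K
  i= 9: N-R = 22 → W
  i=10: U-I = 12 → M
  i=11: B-V =  6 → G
  i=12: C-F = 23 → X
  i=13: L-P = 22 → W
  i=14: N-G =  7 → H
  i=15: B-R = 10 → K
  i=16: F-J = 22 → W
  i=17: D-R = 12 → M
  i=18: S-M =  6 → G
  i=19: K-N = 23 → X
  i=20: V-Z = 22 → W
  i=21: Z-S =  7 → H
  i=22: V-L = 10 → K
  i=23: L-P = 22 → W
  i=24: S-G = 12 → M
  i=25: T-N =  6 → G
  i=26: L-O = 23 → X
  i=27: H-L = 22 → W
  i=28: R-K =  7 → H
  shifts repeat with period 7: HKWMGXW

HKWMGXW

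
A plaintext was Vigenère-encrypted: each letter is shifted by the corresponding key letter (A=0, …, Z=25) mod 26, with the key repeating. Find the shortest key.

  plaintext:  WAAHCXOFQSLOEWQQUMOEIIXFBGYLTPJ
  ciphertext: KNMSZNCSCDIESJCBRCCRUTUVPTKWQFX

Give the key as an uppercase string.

ONMLXQ

  i= 0: K-W = 14 → O
  i= 1: N-A = 13 → N
  i= 2: M-A = 12 → M
  i= 3: S-H = 11 → L
  i= 4: Z-C = 23 → X
  i= 5: N-X = 16 → Q
  i= 6: C-O = 14 → O
  i= 7: S-F = 13 → N
  i= 8: C-Q = 12 → M
  i= 9: D-S = 11 → L
  i=10: I-L = 23 → X
  i=11: E-O = 16 → Q
  i=12: S-E = 14 → O
  i=13: J-W = 13 → N
  i=14: C-Q = 12 → M
  i=15: B-Q = 11 → L
  i=16: R-U = 23 → X
  i=17: C-M = 16 → Q
  i=18: C-O = 14 → O
  i=19: R-E = 13 → N
  i=20: U-I = 12 → M
  i=21: T-I = 11 → L
  i=22: U-X = 23 → X
  i=23: V-F = 16 → Q
  i=24: P-B = 14 → O
  i=25: T-G = 13 → N
  i=26: K-Y = 12 → M
  i=27: W-L = 11 → L
  i=28: Q-T = 23 → X
  i=29: F-P = 16 → Q
  i=30: X-J = 14 → O
  shifts repeat with period 6: ONMLXQ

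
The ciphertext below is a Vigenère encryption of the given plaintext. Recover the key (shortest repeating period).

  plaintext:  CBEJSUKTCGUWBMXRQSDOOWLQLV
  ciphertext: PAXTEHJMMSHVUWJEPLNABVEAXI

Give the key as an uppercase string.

  i= 0: P-C = 13 → N
  i= 1: A-B = 25 → Z
  i= 2: X-E = 19 → T
  i= 3: T-J = 10 → K
  i= 4: E-S = 12 → M
  i= 5: H-U = 13 → N
  i= 6: J-K = 25 → Z
  i= 7: M-T = 19 → T
  i= 8: M-C = 10 → K
  i= 9: S-G = 12 → M
  i=10: H-U = 13 → N
  i=11: V-W = 25 → Z
  i=12: U-B = 19 → T
  i=13: W-M = 10 → K
  i=14: J-X = 12 → M
  i=15: E-R = 13 → N
  i=16: P-Q = 25 → Z
  i=17: L-S = 19 → T
  i=18: N-D = 10 → K
  i=19: A-O = 12 → M
  i=20: B-O = 13 → N
  i=21: V-W = 25 → Z
  i=22: E-L = 19 → T
  i=23: A-Q = 10 → K
  i=24: X-L = 12 → M
  i=25: I-V = 13 → N
  shifts repeat with period 5: NZTKM

NZTKM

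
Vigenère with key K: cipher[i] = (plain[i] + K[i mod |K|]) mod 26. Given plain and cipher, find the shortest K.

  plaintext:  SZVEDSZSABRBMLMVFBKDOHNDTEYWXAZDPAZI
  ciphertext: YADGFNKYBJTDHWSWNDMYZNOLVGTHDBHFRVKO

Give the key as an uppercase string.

  i= 0: Y-S =  6 → G
  i= 1: A-Z =  1 → B
  i= 2: D-V =  8 → I
  i= 3: G-E =  2 → C
  i= 4: F-D =  2 → C
  i= 5: N-S = 21 → V
  i= 6: K-Z = 11 → L
  i= 7: Y-S =  6 → G
  i= 8: B-A =  1 → B
  i= 9: J-B =  8 → I
  i=10: T-R =  2 → C
  i=11: D-B =  2 → C
  i=12: H-M = 21 → V
  i=13: W-L = 11 → L
  i=14: S-M =  6 → G
  i=15: W-V =  1 → B
  i=16: N-F =  8 → I
  i=17: D-B =  2 → C
  i=18: M-K =  2 → C
  i=19: Y-D = 21 → V
  i=20: Z-O = 11 → L
  i=21: N-H =  6 → G
  i=22: O-N =  1 → B
  i=23: L-D =  8 → I
  i=24: V-T =  2 → C
  i=25: G-E =  2 → C
  i=26: T-Y = 21 → V
  i=27: H-W = 11 → L
  i=28: D-X =  6 → G
  i=29: B-A =  1 → B
  i=30: H-Z =  8 → I
  i=31: F-D =  2 → C
  i=32: R-P =  2 → C
  i=33: V-A = 21 → V
  i=34: K-Z = 11 → L
  i=35: O-I =  6 → G
  shifts repeat with period 7: GBICCVL

GBICCVL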